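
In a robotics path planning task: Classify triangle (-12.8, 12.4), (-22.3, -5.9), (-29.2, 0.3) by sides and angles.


Side lengths squared: AB^2=425.14, BC^2=86.05, CA^2=415.37
Sorted: [86.05, 415.37, 425.14]
By sides: Scalene, By angles: Acute

Scalene, Acute


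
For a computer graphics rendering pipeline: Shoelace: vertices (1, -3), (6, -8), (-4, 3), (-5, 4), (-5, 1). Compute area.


Shoelace sum: (1*(-8) - 6*(-3)) + (6*3 - (-4)*(-8)) + ((-4)*4 - (-5)*3) + ((-5)*1 - (-5)*4) + ((-5)*(-3) - 1*1)
= 24
Area = |24|/2 = 12

12


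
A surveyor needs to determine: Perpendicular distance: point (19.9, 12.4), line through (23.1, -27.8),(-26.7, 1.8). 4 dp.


|cross product| = 1907.24
|line direction| = sqrt(3356.2) = 57.9327
Distance = 1907.24/sqrt(3356.2) = 32.9216

32.9216


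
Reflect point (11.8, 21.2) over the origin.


Reflection over origin: (x,y) -> (-x,-y)
(11.8, 21.2) -> (-11.8, -21.2)

(-11.8, -21.2)


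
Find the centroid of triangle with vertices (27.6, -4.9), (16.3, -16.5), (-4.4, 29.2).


Centroid = ((x_A+x_B+x_C)/3, (y_A+y_B+y_C)/3)
= ((27.6+16.3+(-4.4))/3, ((-4.9)+(-16.5)+29.2)/3)
= (13.1667, 2.6)

(13.1667, 2.6)


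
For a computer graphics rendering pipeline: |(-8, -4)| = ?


|u| = sqrt((-8)^2 + (-4)^2) = sqrt(80) = 8.9443

8.9443


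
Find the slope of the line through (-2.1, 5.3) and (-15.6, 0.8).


slope = (y2-y1)/(x2-x1) = (0.8-5.3)/((-15.6)-(-2.1)) = (-4.5)/(-13.5) = 0.3333

0.3333


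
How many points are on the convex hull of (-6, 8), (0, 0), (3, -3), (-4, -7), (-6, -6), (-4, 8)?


Convex hull vertices (CCW): (-6, -6), (-4, -7), (3, -3), (-4, 8), (-6, 8)
Count = 5

5


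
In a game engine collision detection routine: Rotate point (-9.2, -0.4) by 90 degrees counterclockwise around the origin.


90° CCW: (x,y) -> (-y, x)
(-9.2,-0.4) -> (0.4, -9.2)

(0.4, -9.2)


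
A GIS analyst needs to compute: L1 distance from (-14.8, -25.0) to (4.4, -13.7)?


|(-14.8)-4.4| + |(-25)-(-13.7)| = 19.2 + 11.3 = 30.5

30.5


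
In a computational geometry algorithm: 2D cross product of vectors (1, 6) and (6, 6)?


u x v = u_x*v_y - u_y*v_x = 1*6 - 6*6
= 6 - 36 = -30

-30


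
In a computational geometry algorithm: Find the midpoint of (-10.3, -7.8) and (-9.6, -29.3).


M = (((-10.3)+(-9.6))/2, ((-7.8)+(-29.3))/2)
= (-9.95, -18.55)

(-9.95, -18.55)


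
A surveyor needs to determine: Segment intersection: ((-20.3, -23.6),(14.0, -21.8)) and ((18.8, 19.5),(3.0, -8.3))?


Cross products: d1=-406, d2=519.1, d3=1407.95, d4=482.85
d1*d2 < 0 and d3*d4 < 0? no

No, they don't intersect


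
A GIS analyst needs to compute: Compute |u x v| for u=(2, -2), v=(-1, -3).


|u x v| = |2*(-3) - (-2)*(-1)|
= |(-6) - 2| = 8

8


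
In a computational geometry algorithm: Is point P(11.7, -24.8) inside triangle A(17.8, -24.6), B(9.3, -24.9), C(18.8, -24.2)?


Cross products: AB x AP = -0.13, BC x BP = -0.73, CA x CP = -2.24
All same sign? yes

Yes, inside


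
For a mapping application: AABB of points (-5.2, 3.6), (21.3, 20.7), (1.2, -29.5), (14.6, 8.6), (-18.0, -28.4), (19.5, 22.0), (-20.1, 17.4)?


x range: [-20.1, 21.3]
y range: [-29.5, 22]
Bounding box: (-20.1,-29.5) to (21.3,22)

(-20.1,-29.5) to (21.3,22)


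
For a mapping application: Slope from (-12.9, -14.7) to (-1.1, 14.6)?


slope = (y2-y1)/(x2-x1) = (14.6-(-14.7))/((-1.1)-(-12.9)) = 29.3/11.8 = 2.4831

2.4831


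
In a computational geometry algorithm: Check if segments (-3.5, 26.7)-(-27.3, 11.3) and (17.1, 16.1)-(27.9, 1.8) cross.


Cross products: d1=-180.1, d2=-686.76, d3=569.52, d4=1076.18
d1*d2 < 0 and d3*d4 < 0? no

No, they don't intersect


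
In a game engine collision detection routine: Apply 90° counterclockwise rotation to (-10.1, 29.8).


90° CCW: (x,y) -> (-y, x)
(-10.1,29.8) -> (-29.8, -10.1)

(-29.8, -10.1)


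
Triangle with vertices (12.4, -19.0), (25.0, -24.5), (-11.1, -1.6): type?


Side lengths squared: AB^2=189.01, BC^2=1827.62, CA^2=855.01
Sorted: [189.01, 855.01, 1827.62]
By sides: Scalene, By angles: Obtuse

Scalene, Obtuse


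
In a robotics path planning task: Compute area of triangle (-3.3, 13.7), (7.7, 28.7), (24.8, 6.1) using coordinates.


Area = |x_A(y_B-y_C) + x_B(y_C-y_A) + x_C(y_A-y_B)|/2
= |(-74.58) + (-58.52) + (-372)|/2
= 505.1/2 = 252.55

252.55


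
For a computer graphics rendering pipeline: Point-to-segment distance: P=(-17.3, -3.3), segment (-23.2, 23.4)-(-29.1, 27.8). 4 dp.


Project P onto AB: t = 0 (clamped to [0,1])
Closest point on segment: (-23.2, 23.4)
Distance: 27.3441

27.3441


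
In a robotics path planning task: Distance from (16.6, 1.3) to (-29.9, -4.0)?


dx=-46.5, dy=-5.3
d^2 = (-46.5)^2 + (-5.3)^2 = 2190.34
d = sqrt(2190.34) = 46.8011

46.8011


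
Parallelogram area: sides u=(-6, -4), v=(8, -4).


|u x v| = |(-6)*(-4) - (-4)*8|
= |24 - (-32)| = 56

56


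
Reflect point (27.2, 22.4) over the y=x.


Reflection over y=x: (x,y) -> (y,x)
(27.2, 22.4) -> (22.4, 27.2)

(22.4, 27.2)


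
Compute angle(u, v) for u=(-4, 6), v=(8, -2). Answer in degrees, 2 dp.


u.v = -44, |u| = sqrt(52) = 7.2111, |v| = sqrt(68) = 8.2462
cos(theta) = u.v/(|u||v|) = -44/sqrt(3536) = -0.73994
theta = acos(-0.73994) = 137.73 degrees

137.73 degrees


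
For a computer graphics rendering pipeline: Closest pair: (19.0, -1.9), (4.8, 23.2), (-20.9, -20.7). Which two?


d(P0,P1) = 28.8383, d(P0,P2) = 44.1073, d(P1,P2) = 50.8694
Closest: P0 and P1

Closest pair: (19.0, -1.9) and (4.8, 23.2), distance = 28.8383


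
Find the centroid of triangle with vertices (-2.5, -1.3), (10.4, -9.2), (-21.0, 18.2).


Centroid = ((x_A+x_B+x_C)/3, (y_A+y_B+y_C)/3)
= (((-2.5)+10.4+(-21))/3, ((-1.3)+(-9.2)+18.2)/3)
= (-4.3667, 2.5667)

(-4.3667, 2.5667)


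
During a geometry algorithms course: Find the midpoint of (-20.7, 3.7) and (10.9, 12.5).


M = (((-20.7)+10.9)/2, (3.7+12.5)/2)
= (-4.9, 8.1)

(-4.9, 8.1)


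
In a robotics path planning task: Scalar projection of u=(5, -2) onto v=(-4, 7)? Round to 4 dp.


u.v = -34, |v| = sqrt(65) = 8.0623
Scalar projection = u.v / |v| = -34 / sqrt(65) = -4.2172

-4.2172


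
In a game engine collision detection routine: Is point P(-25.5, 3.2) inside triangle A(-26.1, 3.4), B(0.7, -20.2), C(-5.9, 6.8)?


Cross products: AB x AP = 8.8, BC x BP = 552.96, CA x CP = 6.08
All same sign? yes

Yes, inside


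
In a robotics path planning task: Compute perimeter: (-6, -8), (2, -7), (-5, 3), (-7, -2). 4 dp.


Sides: (-6, -8)->(2, -7): sqrt(65) = 8.062258, (2, -7)->(-5, 3): sqrt(149) = 12.206556, (-5, 3)->(-7, -2): sqrt(29) = 5.385165, (-7, -2)->(-6, -8): sqrt(37) = 6.082763
Sum = 31.736742
Perimeter = 31.7367

31.7367


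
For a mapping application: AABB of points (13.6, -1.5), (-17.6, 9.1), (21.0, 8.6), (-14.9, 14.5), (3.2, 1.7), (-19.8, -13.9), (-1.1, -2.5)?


x range: [-19.8, 21]
y range: [-13.9, 14.5]
Bounding box: (-19.8,-13.9) to (21,14.5)

(-19.8,-13.9) to (21,14.5)


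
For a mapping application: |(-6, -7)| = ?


|u| = sqrt((-6)^2 + (-7)^2) = sqrt(85) = 9.2195

9.2195


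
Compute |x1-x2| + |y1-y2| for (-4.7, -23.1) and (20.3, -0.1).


|(-4.7)-20.3| + |(-23.1)-(-0.1)| = 25 + 23 = 48

48


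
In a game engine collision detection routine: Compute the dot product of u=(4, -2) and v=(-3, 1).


u . v = u_x*v_x + u_y*v_y = 4*(-3) + (-2)*1
= (-12) + (-2) = -14

-14


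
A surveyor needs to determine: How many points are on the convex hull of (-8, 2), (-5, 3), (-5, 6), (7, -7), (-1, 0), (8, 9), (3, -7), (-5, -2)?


Convex hull vertices (CCW): (-8, 2), (-5, -2), (3, -7), (7, -7), (8, 9), (-5, 6)
Count = 6

6


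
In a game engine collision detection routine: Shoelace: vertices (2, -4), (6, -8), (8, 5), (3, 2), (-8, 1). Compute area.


Shoelace sum: (2*(-8) - 6*(-4)) + (6*5 - 8*(-8)) + (8*2 - 3*5) + (3*1 - (-8)*2) + ((-8)*(-4) - 2*1)
= 152
Area = |152|/2 = 76

76


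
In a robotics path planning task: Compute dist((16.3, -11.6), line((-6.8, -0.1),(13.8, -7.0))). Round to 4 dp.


|cross product| = 77.51
|line direction| = sqrt(471.97) = 21.7249
Distance = 77.51/sqrt(471.97) = 3.5678

3.5678


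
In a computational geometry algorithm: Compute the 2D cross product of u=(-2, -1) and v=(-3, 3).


u x v = u_x*v_y - u_y*v_x = (-2)*3 - (-1)*(-3)
= (-6) - 3 = -9

-9


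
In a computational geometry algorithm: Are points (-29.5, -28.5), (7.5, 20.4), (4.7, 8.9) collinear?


Cross product: (7.5-(-29.5))*(8.9-(-28.5)) - (20.4-(-28.5))*(4.7-(-29.5))
= -288.58

No, not collinear


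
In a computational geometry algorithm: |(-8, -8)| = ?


|u| = sqrt((-8)^2 + (-8)^2) = sqrt(128) = 11.3137

11.3137


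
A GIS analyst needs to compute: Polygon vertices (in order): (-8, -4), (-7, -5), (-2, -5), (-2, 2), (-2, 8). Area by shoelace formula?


Shoelace sum: ((-8)*(-5) - (-7)*(-4)) + ((-7)*(-5) - (-2)*(-5)) + ((-2)*2 - (-2)*(-5)) + ((-2)*8 - (-2)*2) + ((-2)*(-4) - (-8)*8)
= 83
Area = |83|/2 = 41.5

41.5


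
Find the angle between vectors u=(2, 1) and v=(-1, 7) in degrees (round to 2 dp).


u.v = 5, |u| = sqrt(5) = 2.2361, |v| = sqrt(50) = 7.0711
cos(theta) = u.v/(|u||v|) = 5/sqrt(250) = 0.316228
theta = acos(0.316228) = 71.57 degrees

71.57 degrees


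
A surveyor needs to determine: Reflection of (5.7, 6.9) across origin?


Reflection over origin: (x,y) -> (-x,-y)
(5.7, 6.9) -> (-5.7, -6.9)

(-5.7, -6.9)


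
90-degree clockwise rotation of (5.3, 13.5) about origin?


90° CW: (x,y) -> (y, -x)
(5.3,13.5) -> (13.5, -5.3)

(13.5, -5.3)


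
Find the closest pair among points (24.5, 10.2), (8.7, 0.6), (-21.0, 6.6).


d(P0,P1) = 18.4878, d(P0,P2) = 45.6422, d(P1,P2) = 30.3
Closest: P0 and P1

Closest pair: (24.5, 10.2) and (8.7, 0.6), distance = 18.4878


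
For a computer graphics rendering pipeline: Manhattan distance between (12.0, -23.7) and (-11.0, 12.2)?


|12-(-11)| + |(-23.7)-12.2| = 23 + 35.9 = 58.9

58.9


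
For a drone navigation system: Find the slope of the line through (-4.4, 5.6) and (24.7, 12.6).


slope = (y2-y1)/(x2-x1) = (12.6-5.6)/(24.7-(-4.4)) = 7/29.1 = 0.2405

0.2405


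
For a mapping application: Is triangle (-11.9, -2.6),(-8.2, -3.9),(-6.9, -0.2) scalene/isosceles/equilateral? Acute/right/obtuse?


Side lengths squared: AB^2=15.38, BC^2=15.38, CA^2=30.76
Sorted: [15.38, 15.38, 30.76]
By sides: Isosceles, By angles: Right

Isosceles, Right


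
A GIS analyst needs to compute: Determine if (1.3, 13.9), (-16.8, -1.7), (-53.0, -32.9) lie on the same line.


Cross product: ((-16.8)-1.3)*((-32.9)-13.9) - ((-1.7)-13.9)*((-53)-1.3)
= 0

Yes, collinear


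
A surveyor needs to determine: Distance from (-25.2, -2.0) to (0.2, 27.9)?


dx=25.4, dy=29.9
d^2 = 25.4^2 + 29.9^2 = 1539.17
d = sqrt(1539.17) = 39.2323

39.2323


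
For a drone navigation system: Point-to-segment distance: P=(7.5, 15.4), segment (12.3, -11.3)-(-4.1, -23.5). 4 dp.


Project P onto AB: t = 0 (clamped to [0,1])
Closest point on segment: (12.3, -11.3)
Distance: 27.128

27.128


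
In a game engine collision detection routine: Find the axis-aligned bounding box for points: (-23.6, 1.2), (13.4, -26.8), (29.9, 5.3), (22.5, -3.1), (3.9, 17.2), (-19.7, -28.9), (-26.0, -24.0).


x range: [-26, 29.9]
y range: [-28.9, 17.2]
Bounding box: (-26,-28.9) to (29.9,17.2)

(-26,-28.9) to (29.9,17.2)


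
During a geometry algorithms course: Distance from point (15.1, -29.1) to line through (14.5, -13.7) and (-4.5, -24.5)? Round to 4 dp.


|cross product| = 299.08
|line direction| = sqrt(477.64) = 21.855
Distance = 299.08/sqrt(477.64) = 13.6848

13.6848


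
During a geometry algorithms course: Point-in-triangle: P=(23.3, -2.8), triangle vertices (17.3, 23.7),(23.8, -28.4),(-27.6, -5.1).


Cross products: AB x AP = 140.35, BC x BP = -1304.19, CA x CP = -1362.65
All same sign? no

No, outside


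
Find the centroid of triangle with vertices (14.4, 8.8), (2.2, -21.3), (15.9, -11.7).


Centroid = ((x_A+x_B+x_C)/3, (y_A+y_B+y_C)/3)
= ((14.4+2.2+15.9)/3, (8.8+(-21.3)+(-11.7))/3)
= (10.8333, -8.0667)

(10.8333, -8.0667)


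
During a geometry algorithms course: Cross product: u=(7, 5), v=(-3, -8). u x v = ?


u x v = u_x*v_y - u_y*v_x = 7*(-8) - 5*(-3)
= (-56) - (-15) = -41

-41


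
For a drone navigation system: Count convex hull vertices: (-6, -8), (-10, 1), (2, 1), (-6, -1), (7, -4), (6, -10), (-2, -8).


Convex hull vertices (CCW): (-10, 1), (-6, -8), (6, -10), (7, -4), (2, 1)
Count = 5

5


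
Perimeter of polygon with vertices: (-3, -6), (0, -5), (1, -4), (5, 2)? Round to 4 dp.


Sides: (-3, -6)->(0, -5): sqrt(10) = 3.162278, (0, -5)->(1, -4): sqrt(2) = 1.414214, (1, -4)->(5, 2): sqrt(52) = 7.211103, (5, 2)->(-3, -6): sqrt(128) = 11.313708
Sum = 23.101303
Perimeter = 23.1013

23.1013


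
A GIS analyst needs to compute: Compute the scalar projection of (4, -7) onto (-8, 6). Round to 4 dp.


u.v = -74, |v| = sqrt(100) = 10
Scalar projection = u.v / |v| = -74 / sqrt(100) = -7.4

-7.4


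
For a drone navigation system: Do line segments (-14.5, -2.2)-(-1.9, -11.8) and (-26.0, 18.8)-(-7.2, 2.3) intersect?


Cross products: d1=-205.05, d2=-177.63, d3=154.2, d4=126.78
d1*d2 < 0 and d3*d4 < 0? no

No, they don't intersect


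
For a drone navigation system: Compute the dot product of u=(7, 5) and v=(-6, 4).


u . v = u_x*v_x + u_y*v_y = 7*(-6) + 5*4
= (-42) + 20 = -22

-22


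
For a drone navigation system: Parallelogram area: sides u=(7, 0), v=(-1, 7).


|u x v| = |7*7 - 0*(-1)|
= |49 - 0| = 49

49


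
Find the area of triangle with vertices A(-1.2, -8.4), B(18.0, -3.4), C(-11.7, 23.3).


Area = |x_A(y_B-y_C) + x_B(y_C-y_A) + x_C(y_A-y_B)|/2
= |32.04 + 570.6 + 58.5|/2
= 661.14/2 = 330.57

330.57


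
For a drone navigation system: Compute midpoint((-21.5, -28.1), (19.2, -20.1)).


M = (((-21.5)+19.2)/2, ((-28.1)+(-20.1))/2)
= (-1.15, -24.1)

(-1.15, -24.1)


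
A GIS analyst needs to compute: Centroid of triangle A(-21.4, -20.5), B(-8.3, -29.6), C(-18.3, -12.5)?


Centroid = ((x_A+x_B+x_C)/3, (y_A+y_B+y_C)/3)
= (((-21.4)+(-8.3)+(-18.3))/3, ((-20.5)+(-29.6)+(-12.5))/3)
= (-16, -20.8667)

(-16, -20.8667)


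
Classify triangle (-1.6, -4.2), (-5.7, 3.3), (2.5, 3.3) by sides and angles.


Side lengths squared: AB^2=73.06, BC^2=67.24, CA^2=73.06
Sorted: [67.24, 73.06, 73.06]
By sides: Isosceles, By angles: Acute

Isosceles, Acute


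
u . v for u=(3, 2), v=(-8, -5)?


u . v = u_x*v_x + u_y*v_y = 3*(-8) + 2*(-5)
= (-24) + (-10) = -34

-34


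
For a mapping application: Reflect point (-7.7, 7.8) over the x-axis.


Reflection over x-axis: (x,y) -> (x,-y)
(-7.7, 7.8) -> (-7.7, -7.8)

(-7.7, -7.8)


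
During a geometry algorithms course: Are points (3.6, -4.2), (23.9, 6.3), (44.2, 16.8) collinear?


Cross product: (23.9-3.6)*(16.8-(-4.2)) - (6.3-(-4.2))*(44.2-3.6)
= 0

Yes, collinear


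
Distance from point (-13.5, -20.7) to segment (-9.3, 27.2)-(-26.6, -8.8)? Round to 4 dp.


Project P onto AB: t = 1 (clamped to [0,1])
Closest point on segment: (-26.6, -8.8)
Distance: 17.698

17.698


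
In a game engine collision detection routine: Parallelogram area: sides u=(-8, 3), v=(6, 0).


|u x v| = |(-8)*0 - 3*6|
= |0 - 18| = 18

18


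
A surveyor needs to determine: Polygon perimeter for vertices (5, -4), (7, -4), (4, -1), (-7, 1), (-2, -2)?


Sides: (5, -4)->(7, -4): sqrt(4) = 2, (7, -4)->(4, -1): sqrt(18) = 4.242641, (4, -1)->(-7, 1): sqrt(125) = 11.18034, (-7, 1)->(-2, -2): sqrt(34) = 5.830952, (-2, -2)->(5, -4): sqrt(53) = 7.28011
Sum = 30.534043
Perimeter = 30.534

30.534


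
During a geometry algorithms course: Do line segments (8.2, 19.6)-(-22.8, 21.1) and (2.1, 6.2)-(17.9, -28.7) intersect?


Cross products: d1=424.61, d2=-633.59, d3=424.55, d4=1482.75
d1*d2 < 0 and d3*d4 < 0? no

No, they don't intersect


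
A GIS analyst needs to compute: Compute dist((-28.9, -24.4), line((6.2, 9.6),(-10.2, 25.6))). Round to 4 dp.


|cross product| = 1119.2
|line direction| = sqrt(524.96) = 22.912
Distance = 1119.2/sqrt(524.96) = 48.8478

48.8478


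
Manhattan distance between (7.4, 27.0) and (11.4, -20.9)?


|7.4-11.4| + |27-(-20.9)| = 4 + 47.9 = 51.9

51.9


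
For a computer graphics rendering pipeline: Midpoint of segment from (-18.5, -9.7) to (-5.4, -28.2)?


M = (((-18.5)+(-5.4))/2, ((-9.7)+(-28.2))/2)
= (-11.95, -18.95)

(-11.95, -18.95)


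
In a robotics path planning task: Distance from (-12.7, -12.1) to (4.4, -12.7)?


dx=17.1, dy=-0.6
d^2 = 17.1^2 + (-0.6)^2 = 292.77
d = sqrt(292.77) = 17.1105

17.1105


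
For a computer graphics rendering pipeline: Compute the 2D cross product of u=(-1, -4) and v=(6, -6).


u x v = u_x*v_y - u_y*v_x = (-1)*(-6) - (-4)*6
= 6 - (-24) = 30

30


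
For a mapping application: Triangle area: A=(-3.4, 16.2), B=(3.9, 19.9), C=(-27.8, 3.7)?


Area = |x_A(y_B-y_C) + x_B(y_C-y_A) + x_C(y_A-y_B)|/2
= |(-55.08) + (-48.75) + 102.86|/2
= 0.97/2 = 0.485

0.485


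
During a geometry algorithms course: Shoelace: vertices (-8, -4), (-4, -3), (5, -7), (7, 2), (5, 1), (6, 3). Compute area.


Shoelace sum: ((-8)*(-3) - (-4)*(-4)) + ((-4)*(-7) - 5*(-3)) + (5*2 - 7*(-7)) + (7*1 - 5*2) + (5*3 - 6*1) + (6*(-4) - (-8)*3)
= 116
Area = |116|/2 = 58

58


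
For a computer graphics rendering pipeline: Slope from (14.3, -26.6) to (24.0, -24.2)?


slope = (y2-y1)/(x2-x1) = ((-24.2)-(-26.6))/(24-14.3) = 2.4/9.7 = 0.2474

0.2474


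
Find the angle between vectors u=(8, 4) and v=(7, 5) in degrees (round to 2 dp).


u.v = 76, |u| = sqrt(80) = 8.9443, |v| = sqrt(74) = 8.6023
cos(theta) = u.v/(|u||v|) = 76/sqrt(5920) = 0.987763
theta = acos(0.987763) = 8.97 degrees

8.97 degrees


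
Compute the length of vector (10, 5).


|u| = sqrt(10^2 + 5^2) = sqrt(125) = 11.1803

11.1803


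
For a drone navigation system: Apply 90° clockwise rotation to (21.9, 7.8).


90° CW: (x,y) -> (y, -x)
(21.9,7.8) -> (7.8, -21.9)

(7.8, -21.9)


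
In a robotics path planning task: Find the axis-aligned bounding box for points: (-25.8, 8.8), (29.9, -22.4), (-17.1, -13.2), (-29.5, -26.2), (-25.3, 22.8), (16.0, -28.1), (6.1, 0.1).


x range: [-29.5, 29.9]
y range: [-28.1, 22.8]
Bounding box: (-29.5,-28.1) to (29.9,22.8)

(-29.5,-28.1) to (29.9,22.8)


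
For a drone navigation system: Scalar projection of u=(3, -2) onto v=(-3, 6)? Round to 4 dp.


u.v = -21, |v| = sqrt(45) = 6.7082
Scalar projection = u.v / |v| = -21 / sqrt(45) = -3.1305

-3.1305


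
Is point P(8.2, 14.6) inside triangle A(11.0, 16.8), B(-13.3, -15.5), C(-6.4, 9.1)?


Cross products: AB x AP = -36.98, BC x BP = -321.21, CA x CP = -16.72
All same sign? yes

Yes, inside


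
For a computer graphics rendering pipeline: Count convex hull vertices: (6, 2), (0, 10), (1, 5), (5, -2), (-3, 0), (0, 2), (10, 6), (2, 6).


Convex hull vertices (CCW): (-3, 0), (5, -2), (10, 6), (0, 10)
Count = 4

4


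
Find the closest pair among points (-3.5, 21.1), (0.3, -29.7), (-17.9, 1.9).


d(P0,P1) = 50.9419, d(P0,P2) = 24, d(P1,P2) = 36.4664
Closest: P0 and P2

Closest pair: (-3.5, 21.1) and (-17.9, 1.9), distance = 24


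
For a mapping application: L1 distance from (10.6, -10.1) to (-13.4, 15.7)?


|10.6-(-13.4)| + |(-10.1)-15.7| = 24 + 25.8 = 49.8

49.8


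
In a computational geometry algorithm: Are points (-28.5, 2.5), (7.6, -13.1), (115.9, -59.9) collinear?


Cross product: (7.6-(-28.5))*((-59.9)-2.5) - ((-13.1)-2.5)*(115.9-(-28.5))
= 0

Yes, collinear


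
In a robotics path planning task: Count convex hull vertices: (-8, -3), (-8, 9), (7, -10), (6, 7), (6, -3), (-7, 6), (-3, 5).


Convex hull vertices (CCW): (-8, -3), (7, -10), (6, 7), (-8, 9)
Count = 4

4


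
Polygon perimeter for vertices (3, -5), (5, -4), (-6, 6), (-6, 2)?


Sides: (3, -5)->(5, -4): sqrt(5) = 2.236068, (5, -4)->(-6, 6): sqrt(221) = 14.866069, (-6, 6)->(-6, 2): sqrt(16) = 4, (-6, 2)->(3, -5): sqrt(130) = 11.401754
Sum = 32.503891
Perimeter = 32.5039

32.5039


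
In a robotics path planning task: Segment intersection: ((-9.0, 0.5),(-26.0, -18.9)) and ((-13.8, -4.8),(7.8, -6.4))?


Cross products: d1=122.16, d2=-324.08, d3=-3.02, d4=443.22
d1*d2 < 0 and d3*d4 < 0? yes

Yes, they intersect


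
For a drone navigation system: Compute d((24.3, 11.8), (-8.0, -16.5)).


dx=-32.3, dy=-28.3
d^2 = (-32.3)^2 + (-28.3)^2 = 1844.18
d = sqrt(1844.18) = 42.9439

42.9439


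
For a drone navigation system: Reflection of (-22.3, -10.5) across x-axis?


Reflection over x-axis: (x,y) -> (x,-y)
(-22.3, -10.5) -> (-22.3, 10.5)

(-22.3, 10.5)


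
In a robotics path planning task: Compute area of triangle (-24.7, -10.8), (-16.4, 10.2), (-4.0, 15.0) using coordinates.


Area = |x_A(y_B-y_C) + x_B(y_C-y_A) + x_C(y_A-y_B)|/2
= |118.56 + (-423.12) + 84|/2
= 220.56/2 = 110.28

110.28


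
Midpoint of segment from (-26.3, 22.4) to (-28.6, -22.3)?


M = (((-26.3)+(-28.6))/2, (22.4+(-22.3))/2)
= (-27.45, 0.05)

(-27.45, 0.05)


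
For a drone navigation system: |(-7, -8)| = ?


|u| = sqrt((-7)^2 + (-8)^2) = sqrt(113) = 10.6301

10.6301


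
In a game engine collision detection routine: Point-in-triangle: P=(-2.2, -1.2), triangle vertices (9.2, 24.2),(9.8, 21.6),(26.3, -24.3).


Cross products: AB x AP = -44.88, BC x BP = -927, CA x CP = 987.24
All same sign? no

No, outside


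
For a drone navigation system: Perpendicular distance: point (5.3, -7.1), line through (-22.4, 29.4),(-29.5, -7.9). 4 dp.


|cross product| = 1292.36
|line direction| = sqrt(1441.7) = 37.9697
Distance = 1292.36/sqrt(1441.7) = 34.0366

34.0366


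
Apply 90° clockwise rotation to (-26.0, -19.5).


90° CW: (x,y) -> (y, -x)
(-26,-19.5) -> (-19.5, 26)

(-19.5, 26)


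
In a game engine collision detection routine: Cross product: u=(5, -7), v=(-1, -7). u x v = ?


u x v = u_x*v_y - u_y*v_x = 5*(-7) - (-7)*(-1)
= (-35) - 7 = -42

-42


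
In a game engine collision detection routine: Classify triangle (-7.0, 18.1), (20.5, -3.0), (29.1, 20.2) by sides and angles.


Side lengths squared: AB^2=1201.46, BC^2=612.2, CA^2=1307.62
Sorted: [612.2, 1201.46, 1307.62]
By sides: Scalene, By angles: Acute

Scalene, Acute


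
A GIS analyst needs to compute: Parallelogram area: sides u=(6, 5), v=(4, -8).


|u x v| = |6*(-8) - 5*4|
= |(-48) - 20| = 68

68


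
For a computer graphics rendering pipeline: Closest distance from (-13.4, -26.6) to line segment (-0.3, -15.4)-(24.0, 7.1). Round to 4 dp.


Project P onto AB: t = 0 (clamped to [0,1])
Closest point on segment: (-0.3, -15.4)
Distance: 17.2351

17.2351


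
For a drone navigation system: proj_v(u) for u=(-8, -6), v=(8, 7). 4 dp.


u.v = -106, |v| = sqrt(113) = 10.6301
Scalar projection = u.v / |v| = -106 / sqrt(113) = -9.9716

-9.9716


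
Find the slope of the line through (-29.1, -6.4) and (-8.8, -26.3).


slope = (y2-y1)/(x2-x1) = ((-26.3)-(-6.4))/((-8.8)-(-29.1)) = (-19.9)/20.3 = -0.9803

-0.9803


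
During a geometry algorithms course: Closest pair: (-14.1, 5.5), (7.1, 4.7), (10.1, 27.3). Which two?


d(P0,P1) = 21.2151, d(P0,P2) = 32.5712, d(P1,P2) = 22.7982
Closest: P0 and P1

Closest pair: (-14.1, 5.5) and (7.1, 4.7), distance = 21.2151


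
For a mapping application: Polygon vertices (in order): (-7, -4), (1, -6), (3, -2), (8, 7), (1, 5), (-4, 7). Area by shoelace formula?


Shoelace sum: ((-7)*(-6) - 1*(-4)) + (1*(-2) - 3*(-6)) + (3*7 - 8*(-2)) + (8*5 - 1*7) + (1*7 - (-4)*5) + ((-4)*(-4) - (-7)*7)
= 224
Area = |224|/2 = 112

112


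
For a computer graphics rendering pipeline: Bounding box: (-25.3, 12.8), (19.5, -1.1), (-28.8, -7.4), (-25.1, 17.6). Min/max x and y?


x range: [-28.8, 19.5]
y range: [-7.4, 17.6]
Bounding box: (-28.8,-7.4) to (19.5,17.6)

(-28.8,-7.4) to (19.5,17.6)


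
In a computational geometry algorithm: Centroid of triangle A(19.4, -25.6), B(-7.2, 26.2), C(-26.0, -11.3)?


Centroid = ((x_A+x_B+x_C)/3, (y_A+y_B+y_C)/3)
= ((19.4+(-7.2)+(-26))/3, ((-25.6)+26.2+(-11.3))/3)
= (-4.6, -3.5667)

(-4.6, -3.5667)


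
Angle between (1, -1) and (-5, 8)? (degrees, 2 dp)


u.v = -13, |u| = sqrt(2) = 1.4142, |v| = sqrt(89) = 9.434
cos(theta) = u.v/(|u||v|) = -13/sqrt(178) = -0.974391
theta = acos(-0.974391) = 167.01 degrees

167.01 degrees


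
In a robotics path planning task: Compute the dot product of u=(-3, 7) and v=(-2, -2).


u . v = u_x*v_x + u_y*v_y = (-3)*(-2) + 7*(-2)
= 6 + (-14) = -8

-8


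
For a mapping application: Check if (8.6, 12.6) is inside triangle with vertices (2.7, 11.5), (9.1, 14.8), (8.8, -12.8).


Cross products: AB x AP = -12.43, BC x BP = -13.14, CA x CP = -150.08
All same sign? yes

Yes, inside


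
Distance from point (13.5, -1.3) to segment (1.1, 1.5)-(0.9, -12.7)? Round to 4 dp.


Project P onto AB: t = 0.1848 (clamped to [0,1])
Closest point on segment: (1.063, -1.1248)
Distance: 12.4382

12.4382


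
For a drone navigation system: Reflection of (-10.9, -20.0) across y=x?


Reflection over y=x: (x,y) -> (y,x)
(-10.9, -20) -> (-20, -10.9)

(-20, -10.9)


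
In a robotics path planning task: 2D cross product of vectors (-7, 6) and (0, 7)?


u x v = u_x*v_y - u_y*v_x = (-7)*7 - 6*0
= (-49) - 0 = -49

-49


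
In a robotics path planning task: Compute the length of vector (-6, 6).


|u| = sqrt((-6)^2 + 6^2) = sqrt(72) = 8.4853

8.4853


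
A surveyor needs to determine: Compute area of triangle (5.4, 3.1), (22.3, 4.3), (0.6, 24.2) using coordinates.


Area = |x_A(y_B-y_C) + x_B(y_C-y_A) + x_C(y_A-y_B)|/2
= |(-107.46) + 470.53 + (-0.72)|/2
= 362.35/2 = 181.175

181.175


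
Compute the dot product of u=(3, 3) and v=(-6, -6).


u . v = u_x*v_x + u_y*v_y = 3*(-6) + 3*(-6)
= (-18) + (-18) = -36

-36


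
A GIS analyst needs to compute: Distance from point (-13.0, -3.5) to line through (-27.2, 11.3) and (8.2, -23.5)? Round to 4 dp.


|cross product| = 29.76
|line direction| = sqrt(2464.2) = 49.6407
Distance = 29.76/sqrt(2464.2) = 0.5995

0.5995


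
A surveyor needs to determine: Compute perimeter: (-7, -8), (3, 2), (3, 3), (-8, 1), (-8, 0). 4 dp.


Sides: (-7, -8)->(3, 2): sqrt(200) = 14.142136, (3, 2)->(3, 3): sqrt(1) = 1, (3, 3)->(-8, 1): sqrt(125) = 11.18034, (-8, 1)->(-8, 0): sqrt(1) = 1, (-8, 0)->(-7, -8): sqrt(65) = 8.062258
Sum = 35.384734
Perimeter = 35.3847

35.3847


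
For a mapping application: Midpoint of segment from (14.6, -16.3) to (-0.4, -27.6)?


M = ((14.6+(-0.4))/2, ((-16.3)+(-27.6))/2)
= (7.1, -21.95)

(7.1, -21.95)


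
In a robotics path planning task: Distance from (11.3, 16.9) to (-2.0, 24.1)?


dx=-13.3, dy=7.2
d^2 = (-13.3)^2 + 7.2^2 = 228.73
d = sqrt(228.73) = 15.1238

15.1238


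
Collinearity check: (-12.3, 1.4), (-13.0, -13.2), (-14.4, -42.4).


Cross product: ((-13)-(-12.3))*((-42.4)-1.4) - ((-13.2)-1.4)*((-14.4)-(-12.3))
= 0

Yes, collinear


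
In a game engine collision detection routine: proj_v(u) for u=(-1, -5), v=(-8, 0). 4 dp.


u.v = 8, |v| = sqrt(64) = 8
Scalar projection = u.v / |v| = 8 / sqrt(64) = 1

1


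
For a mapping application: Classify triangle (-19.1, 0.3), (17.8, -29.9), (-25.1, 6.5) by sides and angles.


Side lengths squared: AB^2=2273.65, BC^2=3165.37, CA^2=74.44
Sorted: [74.44, 2273.65, 3165.37]
By sides: Scalene, By angles: Obtuse

Scalene, Obtuse


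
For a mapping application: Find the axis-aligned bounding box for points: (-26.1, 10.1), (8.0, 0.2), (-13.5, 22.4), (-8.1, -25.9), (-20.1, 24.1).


x range: [-26.1, 8]
y range: [-25.9, 24.1]
Bounding box: (-26.1,-25.9) to (8,24.1)

(-26.1,-25.9) to (8,24.1)


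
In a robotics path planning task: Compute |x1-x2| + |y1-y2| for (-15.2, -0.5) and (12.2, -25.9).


|(-15.2)-12.2| + |(-0.5)-(-25.9)| = 27.4 + 25.4 = 52.8

52.8


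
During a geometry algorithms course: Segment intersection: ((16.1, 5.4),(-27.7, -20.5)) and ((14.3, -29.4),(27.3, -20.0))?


Cross products: d1=435.48, d2=510.5, d3=1477.62, d4=1402.6
d1*d2 < 0 and d3*d4 < 0? no

No, they don't intersect


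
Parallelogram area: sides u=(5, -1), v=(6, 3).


|u x v| = |5*3 - (-1)*6|
= |15 - (-6)| = 21

21


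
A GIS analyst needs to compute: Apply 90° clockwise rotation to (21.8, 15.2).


90° CW: (x,y) -> (y, -x)
(21.8,15.2) -> (15.2, -21.8)

(15.2, -21.8)


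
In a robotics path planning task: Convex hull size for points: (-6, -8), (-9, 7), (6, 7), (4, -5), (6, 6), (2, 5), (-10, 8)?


Convex hull vertices (CCW): (-10, 8), (-6, -8), (4, -5), (6, 6), (6, 7)
Count = 5

5


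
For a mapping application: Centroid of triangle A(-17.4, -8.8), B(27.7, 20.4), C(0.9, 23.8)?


Centroid = ((x_A+x_B+x_C)/3, (y_A+y_B+y_C)/3)
= (((-17.4)+27.7+0.9)/3, ((-8.8)+20.4+23.8)/3)
= (3.7333, 11.8)

(3.7333, 11.8)


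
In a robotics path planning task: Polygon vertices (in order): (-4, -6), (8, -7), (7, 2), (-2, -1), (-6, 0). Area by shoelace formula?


Shoelace sum: ((-4)*(-7) - 8*(-6)) + (8*2 - 7*(-7)) + (7*(-1) - (-2)*2) + ((-2)*0 - (-6)*(-1)) + ((-6)*(-6) - (-4)*0)
= 168
Area = |168|/2 = 84

84


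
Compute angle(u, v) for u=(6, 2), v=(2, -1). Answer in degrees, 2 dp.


u.v = 10, |u| = sqrt(40) = 6.3246, |v| = sqrt(5) = 2.2361
cos(theta) = u.v/(|u||v|) = 10/sqrt(200) = 0.707107
theta = acos(0.707107) = 45 degrees

45 degrees


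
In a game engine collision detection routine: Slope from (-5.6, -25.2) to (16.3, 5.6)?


slope = (y2-y1)/(x2-x1) = (5.6-(-25.2))/(16.3-(-5.6)) = 30.8/21.9 = 1.4064

1.4064


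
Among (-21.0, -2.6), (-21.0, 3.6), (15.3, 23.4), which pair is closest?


d(P0,P1) = 6.2, d(P0,P2) = 44.6508, d(P1,P2) = 41.3489
Closest: P0 and P1

Closest pair: (-21.0, -2.6) and (-21.0, 3.6), distance = 6.2


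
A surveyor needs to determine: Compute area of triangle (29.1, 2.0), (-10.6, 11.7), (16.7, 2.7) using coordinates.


Area = |x_A(y_B-y_C) + x_B(y_C-y_A) + x_C(y_A-y_B)|/2
= |261.9 + (-7.42) + (-161.99)|/2
= 92.49/2 = 46.245

46.245


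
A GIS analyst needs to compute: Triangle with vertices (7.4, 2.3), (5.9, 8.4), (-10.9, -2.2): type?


Side lengths squared: AB^2=39.46, BC^2=394.6, CA^2=355.14
Sorted: [39.46, 355.14, 394.6]
By sides: Scalene, By angles: Right

Scalene, Right


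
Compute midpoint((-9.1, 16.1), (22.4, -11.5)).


M = (((-9.1)+22.4)/2, (16.1+(-11.5))/2)
= (6.65, 2.3)

(6.65, 2.3)


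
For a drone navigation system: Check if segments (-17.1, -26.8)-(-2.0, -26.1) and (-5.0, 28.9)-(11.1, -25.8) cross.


Cross products: d1=-1558.64, d2=-721.4, d3=832.6, d4=-4.64
d1*d2 < 0 and d3*d4 < 0? no

No, they don't intersect


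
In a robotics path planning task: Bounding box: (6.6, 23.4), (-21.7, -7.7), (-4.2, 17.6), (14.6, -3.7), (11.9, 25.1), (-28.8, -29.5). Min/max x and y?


x range: [-28.8, 14.6]
y range: [-29.5, 25.1]
Bounding box: (-28.8,-29.5) to (14.6,25.1)

(-28.8,-29.5) to (14.6,25.1)


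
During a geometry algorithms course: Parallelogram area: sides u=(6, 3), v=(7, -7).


|u x v| = |6*(-7) - 3*7|
= |(-42) - 21| = 63

63


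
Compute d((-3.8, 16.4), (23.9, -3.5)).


dx=27.7, dy=-19.9
d^2 = 27.7^2 + (-19.9)^2 = 1163.3
d = sqrt(1163.3) = 34.1072

34.1072


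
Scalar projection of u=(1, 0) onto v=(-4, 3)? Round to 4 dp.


u.v = -4, |v| = sqrt(25) = 5
Scalar projection = u.v / |v| = -4 / sqrt(25) = -0.8

-0.8


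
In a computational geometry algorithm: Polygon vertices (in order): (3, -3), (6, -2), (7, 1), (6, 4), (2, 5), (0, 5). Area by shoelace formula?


Shoelace sum: (3*(-2) - 6*(-3)) + (6*1 - 7*(-2)) + (7*4 - 6*1) + (6*5 - 2*4) + (2*5 - 0*5) + (0*(-3) - 3*5)
= 71
Area = |71|/2 = 35.5

35.5


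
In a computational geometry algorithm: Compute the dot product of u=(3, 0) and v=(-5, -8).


u . v = u_x*v_x + u_y*v_y = 3*(-5) + 0*(-8)
= (-15) + 0 = -15

-15


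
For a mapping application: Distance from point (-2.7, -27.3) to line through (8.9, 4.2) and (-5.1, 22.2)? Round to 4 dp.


|cross product| = 649.8
|line direction| = sqrt(520) = 22.8035
Distance = 649.8/sqrt(520) = 28.4956

28.4956


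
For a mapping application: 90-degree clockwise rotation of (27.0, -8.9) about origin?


90° CW: (x,y) -> (y, -x)
(27,-8.9) -> (-8.9, -27)

(-8.9, -27)


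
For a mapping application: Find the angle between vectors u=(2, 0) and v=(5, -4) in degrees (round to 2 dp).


u.v = 10, |u| = sqrt(4) = 2, |v| = sqrt(41) = 6.4031
cos(theta) = u.v/(|u||v|) = 10/sqrt(164) = 0.780869
theta = acos(0.780869) = 38.66 degrees

38.66 degrees


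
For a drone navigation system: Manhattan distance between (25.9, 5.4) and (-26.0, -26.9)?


|25.9-(-26)| + |5.4-(-26.9)| = 51.9 + 32.3 = 84.2

84.2


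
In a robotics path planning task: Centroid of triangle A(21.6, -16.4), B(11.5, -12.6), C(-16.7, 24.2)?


Centroid = ((x_A+x_B+x_C)/3, (y_A+y_B+y_C)/3)
= ((21.6+11.5+(-16.7))/3, ((-16.4)+(-12.6)+24.2)/3)
= (5.4667, -1.6)

(5.4667, -1.6)


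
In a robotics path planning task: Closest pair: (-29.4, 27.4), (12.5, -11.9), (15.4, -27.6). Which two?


d(P0,P1) = 57.4465, d(P0,P2) = 70.9369, d(P1,P2) = 15.9656
Closest: P1 and P2

Closest pair: (12.5, -11.9) and (15.4, -27.6), distance = 15.9656


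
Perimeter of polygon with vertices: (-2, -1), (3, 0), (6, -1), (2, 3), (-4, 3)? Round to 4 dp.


Sides: (-2, -1)->(3, 0): sqrt(26) = 5.09902, (3, 0)->(6, -1): sqrt(10) = 3.162278, (6, -1)->(2, 3): sqrt(32) = 5.656854, (2, 3)->(-4, 3): sqrt(36) = 6, (-4, 3)->(-2, -1): sqrt(20) = 4.472136
Sum = 24.390288
Perimeter = 24.3903

24.3903


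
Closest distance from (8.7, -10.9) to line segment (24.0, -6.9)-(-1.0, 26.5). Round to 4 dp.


Project P onto AB: t = 0.143 (clamped to [0,1])
Closest point on segment: (20.425, -2.1238)
Distance: 14.6457

14.6457


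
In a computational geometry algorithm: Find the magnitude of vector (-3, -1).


|u| = sqrt((-3)^2 + (-1)^2) = sqrt(10) = 3.1623

3.1623


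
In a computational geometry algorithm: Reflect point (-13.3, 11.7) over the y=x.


Reflection over y=x: (x,y) -> (y,x)
(-13.3, 11.7) -> (11.7, -13.3)

(11.7, -13.3)


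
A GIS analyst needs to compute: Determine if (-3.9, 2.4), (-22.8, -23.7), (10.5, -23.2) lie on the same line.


Cross product: ((-22.8)-(-3.9))*((-23.2)-2.4) - ((-23.7)-2.4)*(10.5-(-3.9))
= 859.68

No, not collinear


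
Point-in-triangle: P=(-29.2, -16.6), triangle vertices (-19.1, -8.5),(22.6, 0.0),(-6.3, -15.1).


Cross products: AB x AP = -251.92, BC x BP = -302.44, CA x CP = 170.34
All same sign? no

No, outside


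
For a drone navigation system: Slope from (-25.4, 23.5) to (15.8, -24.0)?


slope = (y2-y1)/(x2-x1) = ((-24)-23.5)/(15.8-(-25.4)) = (-47.5)/41.2 = -1.1529

-1.1529


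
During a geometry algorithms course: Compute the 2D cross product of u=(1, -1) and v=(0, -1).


u x v = u_x*v_y - u_y*v_x = 1*(-1) - (-1)*0
= (-1) - 0 = -1

-1


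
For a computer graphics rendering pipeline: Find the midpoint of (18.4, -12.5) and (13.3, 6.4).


M = ((18.4+13.3)/2, ((-12.5)+6.4)/2)
= (15.85, -3.05)

(15.85, -3.05)


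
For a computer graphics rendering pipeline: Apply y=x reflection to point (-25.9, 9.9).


Reflection over y=x: (x,y) -> (y,x)
(-25.9, 9.9) -> (9.9, -25.9)

(9.9, -25.9)


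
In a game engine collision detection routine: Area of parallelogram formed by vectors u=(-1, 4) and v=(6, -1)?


|u x v| = |(-1)*(-1) - 4*6|
= |1 - 24| = 23

23


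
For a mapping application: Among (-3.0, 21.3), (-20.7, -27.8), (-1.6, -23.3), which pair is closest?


d(P0,P1) = 52.1929, d(P0,P2) = 44.622, d(P1,P2) = 19.6229
Closest: P1 and P2

Closest pair: (-20.7, -27.8) and (-1.6, -23.3), distance = 19.6229


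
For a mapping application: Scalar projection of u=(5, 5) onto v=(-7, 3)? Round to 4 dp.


u.v = -20, |v| = sqrt(58) = 7.6158
Scalar projection = u.v / |v| = -20 / sqrt(58) = -2.6261

-2.6261


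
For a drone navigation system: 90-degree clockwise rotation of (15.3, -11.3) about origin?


90° CW: (x,y) -> (y, -x)
(15.3,-11.3) -> (-11.3, -15.3)

(-11.3, -15.3)


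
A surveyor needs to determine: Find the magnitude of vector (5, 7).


|u| = sqrt(5^2 + 7^2) = sqrt(74) = 8.6023

8.6023


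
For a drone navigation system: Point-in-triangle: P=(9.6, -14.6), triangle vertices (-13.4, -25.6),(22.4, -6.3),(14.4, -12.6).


Cross products: AB x AP = -50.1, BC x BP = -14.24, CA x CP = -6.8
All same sign? yes

Yes, inside


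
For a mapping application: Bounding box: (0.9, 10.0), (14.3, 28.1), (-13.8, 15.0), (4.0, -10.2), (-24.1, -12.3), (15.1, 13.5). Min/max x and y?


x range: [-24.1, 15.1]
y range: [-12.3, 28.1]
Bounding box: (-24.1,-12.3) to (15.1,28.1)

(-24.1,-12.3) to (15.1,28.1)


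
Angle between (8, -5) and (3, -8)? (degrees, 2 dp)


u.v = 64, |u| = sqrt(89) = 9.434, |v| = sqrt(73) = 8.544
cos(theta) = u.v/(|u||v|) = 64/sqrt(6497) = 0.794006
theta = acos(0.794006) = 37.44 degrees

37.44 degrees


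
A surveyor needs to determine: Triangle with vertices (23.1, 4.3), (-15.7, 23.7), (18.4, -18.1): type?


Side lengths squared: AB^2=1881.8, BC^2=2910.05, CA^2=523.85
Sorted: [523.85, 1881.8, 2910.05]
By sides: Scalene, By angles: Obtuse

Scalene, Obtuse


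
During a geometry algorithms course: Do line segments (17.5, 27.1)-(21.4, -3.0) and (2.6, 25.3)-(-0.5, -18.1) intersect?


Cross products: d1=641.08, d2=903.65, d3=-455.51, d4=-718.08
d1*d2 < 0 and d3*d4 < 0? no

No, they don't intersect


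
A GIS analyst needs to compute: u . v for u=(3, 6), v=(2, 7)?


u . v = u_x*v_x + u_y*v_y = 3*2 + 6*7
= 6 + 42 = 48

48


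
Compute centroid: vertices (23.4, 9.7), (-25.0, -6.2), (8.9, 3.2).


Centroid = ((x_A+x_B+x_C)/3, (y_A+y_B+y_C)/3)
= ((23.4+(-25)+8.9)/3, (9.7+(-6.2)+3.2)/3)
= (2.4333, 2.2333)

(2.4333, 2.2333)


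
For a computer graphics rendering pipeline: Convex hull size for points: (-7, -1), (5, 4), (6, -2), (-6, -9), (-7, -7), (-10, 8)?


Convex hull vertices (CCW): (-10, 8), (-7, -7), (-6, -9), (6, -2), (5, 4)
Count = 5

5


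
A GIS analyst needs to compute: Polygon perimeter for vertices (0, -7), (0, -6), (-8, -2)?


Sides: (0, -7)->(0, -6): sqrt(1) = 1, (0, -6)->(-8, -2): sqrt(80) = 8.944272, (-8, -2)->(0, -7): sqrt(89) = 9.433981
Sum = 19.378253
Perimeter = 19.3783

19.3783


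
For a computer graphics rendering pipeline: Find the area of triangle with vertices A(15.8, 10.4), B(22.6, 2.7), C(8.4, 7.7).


Area = |x_A(y_B-y_C) + x_B(y_C-y_A) + x_C(y_A-y_B)|/2
= |(-79) + (-61.02) + 64.68|/2
= 75.34/2 = 37.67

37.67


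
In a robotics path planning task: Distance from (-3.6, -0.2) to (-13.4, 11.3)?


dx=-9.8, dy=11.5
d^2 = (-9.8)^2 + 11.5^2 = 228.29
d = sqrt(228.29) = 15.1093

15.1093


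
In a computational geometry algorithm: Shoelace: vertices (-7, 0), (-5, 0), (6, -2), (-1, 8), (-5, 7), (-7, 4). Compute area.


Shoelace sum: ((-7)*0 - (-5)*0) + ((-5)*(-2) - 6*0) + (6*8 - (-1)*(-2)) + ((-1)*7 - (-5)*8) + ((-5)*4 - (-7)*7) + ((-7)*0 - (-7)*4)
= 146
Area = |146|/2 = 73

73


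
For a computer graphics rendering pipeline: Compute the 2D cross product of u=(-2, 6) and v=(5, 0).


u x v = u_x*v_y - u_y*v_x = (-2)*0 - 6*5
= 0 - 30 = -30

-30


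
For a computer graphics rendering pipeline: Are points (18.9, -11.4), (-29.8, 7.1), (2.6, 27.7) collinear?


Cross product: ((-29.8)-18.9)*(27.7-(-11.4)) - (7.1-(-11.4))*(2.6-18.9)
= -1602.62

No, not collinear


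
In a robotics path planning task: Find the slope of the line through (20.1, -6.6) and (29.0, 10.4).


slope = (y2-y1)/(x2-x1) = (10.4-(-6.6))/(29-20.1) = 17/8.9 = 1.9101

1.9101


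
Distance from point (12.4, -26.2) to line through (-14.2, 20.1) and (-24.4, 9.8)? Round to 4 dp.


|cross product| = 746.24
|line direction| = sqrt(210.13) = 14.4959
Distance = 746.24/sqrt(210.13) = 51.4795

51.4795
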